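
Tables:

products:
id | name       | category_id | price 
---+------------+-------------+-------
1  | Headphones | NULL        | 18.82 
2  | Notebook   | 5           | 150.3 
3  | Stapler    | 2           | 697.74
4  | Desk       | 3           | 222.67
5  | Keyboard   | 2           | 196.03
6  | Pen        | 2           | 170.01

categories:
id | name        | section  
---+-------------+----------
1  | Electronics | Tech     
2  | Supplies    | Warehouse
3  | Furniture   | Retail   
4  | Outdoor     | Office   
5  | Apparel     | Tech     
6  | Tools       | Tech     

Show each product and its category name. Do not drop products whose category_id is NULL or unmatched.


LEFT JOIN keeps every row from products (the left table); where category_id has no match in categories, the category columns become NULL. Walk through each product:
  - product 1 (Headphones): category_id=NULL, no match -> kept with NULL
  - product 2 (Notebook): category_id=5 -> matches Apparel
  - product 3 (Stapler): category_id=2 -> matches Supplies
  - product 4 (Desk): category_id=3 -> matches Furniture
  - product 5 (Keyboard): category_id=2 -> matches Supplies
  - product 6 (Pen): category_id=2 -> matches Supplies
All 6 rows appear; 1 has NULL category.

SQL:
SELECT a.name, b.name AS category
FROM products a
LEFT JOIN categories b ON a.category_id = b.id

Result:
name       | category 
-----------+----------
Headphones | NULL     
Notebook   | Apparel  
Stapler    | Supplies 
Desk       | Furniture
Keyboard   | Supplies 
Pen        | Supplies 


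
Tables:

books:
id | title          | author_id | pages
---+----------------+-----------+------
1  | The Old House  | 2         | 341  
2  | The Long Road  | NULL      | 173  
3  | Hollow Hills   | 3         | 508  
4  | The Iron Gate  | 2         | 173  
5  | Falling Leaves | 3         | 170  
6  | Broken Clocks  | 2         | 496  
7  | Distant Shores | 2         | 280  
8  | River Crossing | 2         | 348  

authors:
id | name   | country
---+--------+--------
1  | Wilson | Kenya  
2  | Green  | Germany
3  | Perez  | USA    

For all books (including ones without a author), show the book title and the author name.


LEFT JOIN keeps every row from books (the left table); where author_id has no match in authors, the author columns become NULL. Walk through each book:
  - book 1 (The Old House): author_id=2 -> matches Green
  - book 2 (The Long Road): author_id=NULL, no match -> kept with NULL
  - book 3 (Hollow Hills): author_id=3 -> matches Perez
  - book 4 (The Iron Gate): author_id=2 -> matches Green
  - book 5 (Falling Leaves): author_id=3 -> matches Perez
  - book 6 (Broken Clocks): author_id=2 -> matches Green
  - book 7 (Distant Shores): author_id=2 -> matches Green
  - book 8 (River Crossing): author_id=2 -> matches Green
All 8 rows appear; 1 has NULL author.

SQL:
SELECT a.title, b.name AS author
FROM books a
LEFT JOIN authors b ON a.author_id = b.id

Result:
title          | author
---------------+-------
The Old House  | Green 
The Long Road  | NULL  
Hollow Hills   | Perez 
The Iron Gate  | Green 
Falling Leaves | Perez 
Broken Clocks  | Green 
Distant Shores | Green 
River Crossing | Green 


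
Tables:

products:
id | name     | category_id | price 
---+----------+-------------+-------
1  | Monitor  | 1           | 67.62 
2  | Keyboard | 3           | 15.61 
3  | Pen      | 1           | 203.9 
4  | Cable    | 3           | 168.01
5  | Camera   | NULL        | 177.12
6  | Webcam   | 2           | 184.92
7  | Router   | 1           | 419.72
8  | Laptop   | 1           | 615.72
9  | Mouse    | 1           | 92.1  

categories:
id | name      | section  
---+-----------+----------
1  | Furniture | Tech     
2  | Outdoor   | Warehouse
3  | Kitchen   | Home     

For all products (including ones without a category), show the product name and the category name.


LEFT JOIN keeps every row from products (the left table); where category_id has no match in categories, the category columns become NULL. Walk through each product:
  - product 1 (Monitor): category_id=1 -> matches Furniture
  - product 2 (Keyboard): category_id=3 -> matches Kitchen
  - product 3 (Pen): category_id=1 -> matches Furniture
  - product 4 (Cable): category_id=3 -> matches Kitchen
  - product 5 (Camera): category_id=NULL, no match -> kept with NULL
  - product 6 (Webcam): category_id=2 -> matches Outdoor
  - product 7 (Router): category_id=1 -> matches Furniture
  - product 8 (Laptop): category_id=1 -> matches Furniture
  - product 9 (Mouse): category_id=1 -> matches Furniture
All 9 rows appear; 1 has NULL category.

SQL:
SELECT a.name, b.name AS category
FROM products a
LEFT JOIN categories b ON a.category_id = b.id

Result:
name     | category 
---------+----------
Monitor  | Furniture
Keyboard | Kitchen  
Pen      | Furniture
Cable    | Kitchen  
Camera   | NULL     
Webcam   | Outdoor  
Router   | Furniture
Laptop   | Furniture
Mouse    | Furniture


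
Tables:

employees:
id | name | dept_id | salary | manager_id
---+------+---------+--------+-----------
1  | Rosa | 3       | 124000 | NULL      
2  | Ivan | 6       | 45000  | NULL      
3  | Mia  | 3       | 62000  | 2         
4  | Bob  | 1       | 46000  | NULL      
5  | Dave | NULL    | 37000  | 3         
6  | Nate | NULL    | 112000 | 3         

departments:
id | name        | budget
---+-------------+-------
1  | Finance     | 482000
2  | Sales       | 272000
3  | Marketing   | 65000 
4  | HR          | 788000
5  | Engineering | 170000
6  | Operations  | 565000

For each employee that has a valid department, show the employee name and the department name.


INNER JOIN keeps only employees rows whose dept_id matches an id in departments. Walk through each employee:
  - employee 1 (Rosa): dept_id=3 -> matches Marketing
  - employee 2 (Ivan): dept_id=6 -> matches Operations
  - employee 3 (Mia): dept_id=3 -> matches Marketing
  - employee 4 (Bob): dept_id=1 -> matches Finance
  - employee 5 (Dave): dept_id=NULL, no match -> dropped
  - employee 6 (Nate): dept_id=NULL, no match -> dropped
So 2 of 6 rows are dropped.

SQL:
SELECT a.name, b.name AS department
FROM employees a
INNER JOIN departments b ON a.dept_id = b.id

Result:
name | department
-----+-----------
Rosa | Marketing 
Ivan | Operations
Mia  | Marketing 
Bob  | Finance   


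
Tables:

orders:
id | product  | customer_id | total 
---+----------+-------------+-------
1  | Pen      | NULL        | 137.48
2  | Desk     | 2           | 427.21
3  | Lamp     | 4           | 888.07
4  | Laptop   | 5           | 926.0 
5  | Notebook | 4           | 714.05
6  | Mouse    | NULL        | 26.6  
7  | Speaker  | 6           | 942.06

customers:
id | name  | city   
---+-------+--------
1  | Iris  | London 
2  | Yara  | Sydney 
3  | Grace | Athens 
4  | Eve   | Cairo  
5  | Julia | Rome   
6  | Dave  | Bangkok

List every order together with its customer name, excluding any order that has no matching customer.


INNER JOIN keeps only orders rows whose customer_id matches an id in customers. Walk through each order:
  - order 1 (Pen): customer_id=NULL, no match -> dropped
  - order 2 (Desk): customer_id=2 -> matches Yara
  - order 3 (Lamp): customer_id=4 -> matches Eve
  - order 4 (Laptop): customer_id=5 -> matches Julia
  - order 5 (Notebook): customer_id=4 -> matches Eve
  - order 6 (Mouse): customer_id=NULL, no match -> dropped
  - order 7 (Speaker): customer_id=6 -> matches Dave
So 2 of 7 rows are dropped.

SQL:
SELECT a.product, b.name AS customer
FROM orders a
INNER JOIN customers b ON a.customer_id = b.id

Result:
product  | customer
---------+---------
Desk     | Yara    
Lamp     | Eve     
Laptop   | Julia   
Notebook | Eve     
Speaker  | Dave    


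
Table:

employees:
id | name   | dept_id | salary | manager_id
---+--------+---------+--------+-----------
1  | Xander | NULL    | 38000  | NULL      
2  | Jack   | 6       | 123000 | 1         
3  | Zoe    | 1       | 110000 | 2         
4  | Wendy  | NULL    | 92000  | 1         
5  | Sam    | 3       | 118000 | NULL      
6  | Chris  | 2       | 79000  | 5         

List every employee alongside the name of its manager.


This is a self-join: employees is joined to a second copy of itself, matching each row's manager_id to another row's id. Use LEFT JOIN so rows with manager_id=NULL are kept.
  - employee 1 (Xander): manager_id=NULL -> NULL
  - employee 2 (Jack): manager_id=1 -> Xander
  - employee 3 (Zoe): manager_id=2 -> Jack
  - employee 4 (Wendy): manager_id=1 -> Xander
  - employee 5 (Sam): manager_id=NULL -> NULL
  - employee 6 (Chris): manager_id=5 -> Sam

SQL:
SELECT a.name AS item, b.name AS manager
FROM employees a
LEFT JOIN employees b ON a.manager_id = b.id

Result:
item   | manager
-------+--------
Xander | NULL   
Jack   | Xander 
Zoe    | Jack   
Wendy  | Xander 
Sam    | NULL   
Chris  | Sam    


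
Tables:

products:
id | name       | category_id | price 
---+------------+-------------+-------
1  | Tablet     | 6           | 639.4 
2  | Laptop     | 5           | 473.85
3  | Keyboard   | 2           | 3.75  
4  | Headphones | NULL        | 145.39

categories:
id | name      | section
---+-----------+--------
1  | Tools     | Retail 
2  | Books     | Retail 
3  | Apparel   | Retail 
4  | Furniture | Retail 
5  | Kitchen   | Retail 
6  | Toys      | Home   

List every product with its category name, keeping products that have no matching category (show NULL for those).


LEFT JOIN keeps every row from products (the left table); where category_id has no match in categories, the category columns become NULL. Walk through each product:
  - product 1 (Tablet): category_id=6 -> matches Toys
  - product 2 (Laptop): category_id=5 -> matches Kitchen
  - product 3 (Keyboard): category_id=2 -> matches Books
  - product 4 (Headphones): category_id=NULL, no match -> kept with NULL
All 4 rows appear; 1 has NULL category.

SQL:
SELECT a.name, b.name AS category
FROM products a
LEFT JOIN categories b ON a.category_id = b.id

Result:
name       | category
-----------+---------
Tablet     | Toys    
Laptop     | Kitchen 
Keyboard   | Books   
Headphones | NULL    


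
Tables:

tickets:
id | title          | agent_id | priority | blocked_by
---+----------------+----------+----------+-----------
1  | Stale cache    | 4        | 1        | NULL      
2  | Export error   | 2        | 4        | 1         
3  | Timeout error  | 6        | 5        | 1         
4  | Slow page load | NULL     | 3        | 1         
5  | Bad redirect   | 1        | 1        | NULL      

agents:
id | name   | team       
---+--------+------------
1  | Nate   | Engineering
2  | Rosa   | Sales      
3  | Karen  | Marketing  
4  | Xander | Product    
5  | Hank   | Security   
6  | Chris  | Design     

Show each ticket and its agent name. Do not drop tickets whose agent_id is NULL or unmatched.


LEFT JOIN keeps every row from tickets (the left table); where agent_id has no match in agents, the agent columns become NULL. Walk through each ticket:
  - ticket 1 (Stale cache): agent_id=4 -> matches Xander
  - ticket 2 (Export error): agent_id=2 -> matches Rosa
  - ticket 3 (Timeout error): agent_id=6 -> matches Chris
  - ticket 4 (Slow page load): agent_id=NULL, no match -> kept with NULL
  - ticket 5 (Bad redirect): agent_id=1 -> matches Nate
All 5 rows appear; 1 has NULL agent.

SQL:
SELECT a.title, b.name AS agent
FROM tickets a
LEFT JOIN agents b ON a.agent_id = b.id

Result:
title          | agent 
---------------+-------
Stale cache    | Xander
Export error   | Rosa  
Timeout error  | Chris 
Slow page load | NULL  
Bad redirect   | Nate  


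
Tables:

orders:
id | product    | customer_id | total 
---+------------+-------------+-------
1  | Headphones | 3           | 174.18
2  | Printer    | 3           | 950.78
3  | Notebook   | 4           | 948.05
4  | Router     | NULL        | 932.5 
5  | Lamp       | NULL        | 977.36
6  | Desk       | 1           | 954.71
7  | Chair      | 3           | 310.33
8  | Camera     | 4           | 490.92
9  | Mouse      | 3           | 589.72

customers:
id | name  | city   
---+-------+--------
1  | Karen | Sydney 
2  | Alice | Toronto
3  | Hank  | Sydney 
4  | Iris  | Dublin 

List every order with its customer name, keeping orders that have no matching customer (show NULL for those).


LEFT JOIN keeps every row from orders (the left table); where customer_id has no match in customers, the customer columns become NULL. Walk through each order:
  - order 1 (Headphones): customer_id=3 -> matches Hank
  - order 2 (Printer): customer_id=3 -> matches Hank
  - order 3 (Notebook): customer_id=4 -> matches Iris
  - order 4 (Router): customer_id=NULL, no match -> kept with NULL
  - order 5 (Lamp): customer_id=NULL, no match -> kept with NULL
  - order 6 (Desk): customer_id=1 -> matches Karen
  - order 7 (Chair): customer_id=3 -> matches Hank
  - order 8 (Camera): customer_id=4 -> matches Iris
  - order 9 (Mouse): customer_id=3 -> matches Hank
All 9 rows appear; 2 have NULL customer.

SQL:
SELECT a.product, b.name AS customer
FROM orders a
LEFT JOIN customers b ON a.customer_id = b.id

Result:
product    | customer
-----------+---------
Headphones | Hank    
Printer    | Hank    
Notebook   | Iris    
Router     | NULL    
Lamp       | NULL    
Desk       | Karen   
Chair      | Hank    
Camera     | Iris    
Mouse      | Hank    


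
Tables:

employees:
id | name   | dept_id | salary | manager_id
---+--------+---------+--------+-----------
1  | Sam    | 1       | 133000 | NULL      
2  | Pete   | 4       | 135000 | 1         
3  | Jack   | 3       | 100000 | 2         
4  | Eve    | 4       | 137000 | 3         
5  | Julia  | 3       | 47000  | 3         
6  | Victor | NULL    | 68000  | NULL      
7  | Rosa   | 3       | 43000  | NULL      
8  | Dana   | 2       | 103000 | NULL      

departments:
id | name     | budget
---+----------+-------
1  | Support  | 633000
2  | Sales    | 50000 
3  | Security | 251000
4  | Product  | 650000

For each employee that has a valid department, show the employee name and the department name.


INNER JOIN keeps only employees rows whose dept_id matches an id in departments. Walk through each employee:
  - employee 1 (Sam): dept_id=1 -> matches Support
  - employee 2 (Pete): dept_id=4 -> matches Product
  - employee 3 (Jack): dept_id=3 -> matches Security
  - employee 4 (Eve): dept_id=4 -> matches Product
  - employee 5 (Julia): dept_id=3 -> matches Security
  - employee 6 (Victor): dept_id=NULL, no match -> dropped
  - employee 7 (Rosa): dept_id=3 -> matches Security
  - employee 8 (Dana): dept_id=2 -> matches Sales
So 1 of 8 rows is dropped.

SQL:
SELECT a.name, b.name AS department
FROM employees a
INNER JOIN departments b ON a.dept_id = b.id

Result:
name  | department
------+-----------
Sam   | Support   
Pete  | Product   
Jack  | Security  
Eve   | Product   
Julia | Security  
Rosa  | Security  
Dana  | Sales     


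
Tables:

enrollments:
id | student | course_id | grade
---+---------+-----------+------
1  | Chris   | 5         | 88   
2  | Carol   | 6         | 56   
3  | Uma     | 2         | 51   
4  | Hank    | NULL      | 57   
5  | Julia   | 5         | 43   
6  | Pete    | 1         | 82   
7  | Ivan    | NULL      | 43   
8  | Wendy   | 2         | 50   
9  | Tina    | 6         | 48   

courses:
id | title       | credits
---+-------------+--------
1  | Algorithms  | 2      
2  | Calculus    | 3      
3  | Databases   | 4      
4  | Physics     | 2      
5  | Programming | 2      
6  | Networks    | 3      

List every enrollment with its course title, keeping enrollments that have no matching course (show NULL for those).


LEFT JOIN keeps every row from enrollments (the left table); where course_id has no match in courses, the course columns become NULL. Walk through each enrollment:
  - enrollment 1 (Chris): course_id=5 -> matches Programming
  - enrollment 2 (Carol): course_id=6 -> matches Networks
  - enrollment 3 (Uma): course_id=2 -> matches Calculus
  - enrollment 4 (Hank): course_id=NULL, no match -> kept with NULL
  - enrollment 5 (Julia): course_id=5 -> matches Programming
  - enrollment 6 (Pete): course_id=1 -> matches Algorithms
  - enrollment 7 (Ivan): course_id=NULL, no match -> kept with NULL
  - enrollment 8 (Wendy): course_id=2 -> matches Calculus
  - enrollment 9 (Tina): course_id=6 -> matches Networks
All 9 rows appear; 2 have NULL course.

SQL:
SELECT a.student, b.title AS course
FROM enrollments a
LEFT JOIN courses b ON a.course_id = b.id

Result:
student | course     
--------+------------
Chris   | Programming
Carol   | Networks   
Uma     | Calculus   
Hank    | NULL       
Julia   | Programming
Pete    | Algorithms 
Ivan    | NULL       
Wendy   | Calculus   
Tina    | Networks   


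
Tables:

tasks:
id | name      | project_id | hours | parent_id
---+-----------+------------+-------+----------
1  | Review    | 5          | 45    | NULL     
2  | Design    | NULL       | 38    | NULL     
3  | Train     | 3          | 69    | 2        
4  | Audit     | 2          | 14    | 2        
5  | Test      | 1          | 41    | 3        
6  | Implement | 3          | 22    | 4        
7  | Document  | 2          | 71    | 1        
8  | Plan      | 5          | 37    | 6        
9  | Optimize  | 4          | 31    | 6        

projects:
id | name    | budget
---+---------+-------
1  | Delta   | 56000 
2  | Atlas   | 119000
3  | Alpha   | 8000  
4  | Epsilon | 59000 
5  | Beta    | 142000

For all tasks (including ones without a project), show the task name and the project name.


LEFT JOIN keeps every row from tasks (the left table); where project_id has no match in projects, the project columns become NULL. Walk through each task:
  - task 1 (Review): project_id=5 -> matches Beta
  - task 2 (Design): project_id=NULL, no match -> kept with NULL
  - task 3 (Train): project_id=3 -> matches Alpha
  - task 4 (Audit): project_id=2 -> matches Atlas
  - task 5 (Test): project_id=1 -> matches Delta
  - task 6 (Implement): project_id=3 -> matches Alpha
  - task 7 (Document): project_id=2 -> matches Atlas
  - task 8 (Plan): project_id=5 -> matches Beta
  - task 9 (Optimize): project_id=4 -> matches Epsilon
All 9 rows appear; 1 has NULL project.

SQL:
SELECT a.name, b.name AS project
FROM tasks a
LEFT JOIN projects b ON a.project_id = b.id

Result:
name      | project
----------+--------
Review    | Beta   
Design    | NULL   
Train     | Alpha  
Audit     | Atlas  
Test      | Delta  
Implement | Alpha  
Document  | Atlas  
Plan      | Beta   
Optimize  | Epsilon


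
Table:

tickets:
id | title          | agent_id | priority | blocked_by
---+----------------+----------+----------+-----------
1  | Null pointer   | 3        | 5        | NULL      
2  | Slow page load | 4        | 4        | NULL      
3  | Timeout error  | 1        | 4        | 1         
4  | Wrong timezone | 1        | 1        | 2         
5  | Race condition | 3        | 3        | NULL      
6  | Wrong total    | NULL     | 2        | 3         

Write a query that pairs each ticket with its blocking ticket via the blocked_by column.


This is a self-join: tickets is joined to a second copy of itself, matching each row's blocked_by to another row's id. Use LEFT JOIN so rows with blocked_by=NULL are kept.
  - ticket 1 (Null pointer): blocked_by=NULL -> NULL
  - ticket 2 (Slow page load): blocked_by=NULL -> NULL
  - ticket 3 (Timeout error): blocked_by=1 -> Null pointer
  - ticket 4 (Wrong timezone): blocked_by=2 -> Slow page load
  - ticket 5 (Race condition): blocked_by=NULL -> NULL
  - ticket 6 (Wrong total): blocked_by=3 -> Timeout error

SQL:
SELECT a.title AS item, b.title AS blocked_by
FROM tickets a
LEFT JOIN tickets b ON a.blocked_by = b.id

Result:
item           | blocked_by    
---------------+---------------
Null pointer   | NULL          
Slow page load | NULL          
Timeout error  | Null pointer  
Wrong timezone | Slow page load
Race condition | NULL          
Wrong total    | Timeout error 


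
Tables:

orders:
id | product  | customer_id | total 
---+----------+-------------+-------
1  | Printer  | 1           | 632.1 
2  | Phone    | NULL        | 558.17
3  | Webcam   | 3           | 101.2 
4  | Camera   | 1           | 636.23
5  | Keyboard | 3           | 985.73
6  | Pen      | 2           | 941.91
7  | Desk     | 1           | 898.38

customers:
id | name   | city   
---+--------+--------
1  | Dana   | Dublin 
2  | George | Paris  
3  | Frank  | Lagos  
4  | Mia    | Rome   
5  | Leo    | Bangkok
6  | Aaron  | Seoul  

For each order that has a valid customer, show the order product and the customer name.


INNER JOIN keeps only orders rows whose customer_id matches an id in customers. Walk through each order:
  - order 1 (Printer): customer_id=1 -> matches Dana
  - order 2 (Phone): customer_id=NULL, no match -> dropped
  - order 3 (Webcam): customer_id=3 -> matches Frank
  - order 4 (Camera): customer_id=1 -> matches Dana
  - order 5 (Keyboard): customer_id=3 -> matches Frank
  - order 6 (Pen): customer_id=2 -> matches George
  - order 7 (Desk): customer_id=1 -> matches Dana
So 1 of 7 rows is dropped.

SQL:
SELECT a.product, b.name AS customer
FROM orders a
INNER JOIN customers b ON a.customer_id = b.id

Result:
product  | customer
---------+---------
Printer  | Dana    
Webcam   | Frank   
Camera   | Dana    
Keyboard | Frank   
Pen      | George  
Desk     | Dana    


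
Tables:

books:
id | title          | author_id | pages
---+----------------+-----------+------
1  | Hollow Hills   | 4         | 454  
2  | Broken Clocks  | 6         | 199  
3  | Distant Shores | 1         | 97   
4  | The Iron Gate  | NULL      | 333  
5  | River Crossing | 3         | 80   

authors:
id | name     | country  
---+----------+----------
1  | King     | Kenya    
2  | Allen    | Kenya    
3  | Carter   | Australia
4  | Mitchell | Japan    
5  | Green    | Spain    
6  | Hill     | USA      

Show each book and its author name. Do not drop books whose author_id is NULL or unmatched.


LEFT JOIN keeps every row from books (the left table); where author_id has no match in authors, the author columns become NULL. Walk through each book:
  - book 1 (Hollow Hills): author_id=4 -> matches Mitchell
  - book 2 (Broken Clocks): author_id=6 -> matches Hill
  - book 3 (Distant Shores): author_id=1 -> matches King
  - book 4 (The Iron Gate): author_id=NULL, no match -> kept with NULL
  - book 5 (River Crossing): author_id=3 -> matches Carter
All 5 rows appear; 1 has NULL author.

SQL:
SELECT a.title, b.name AS author
FROM books a
LEFT JOIN authors b ON a.author_id = b.id

Result:
title          | author  
---------------+---------
Hollow Hills   | Mitchell
Broken Clocks  | Hill    
Distant Shores | King    
The Iron Gate  | NULL    
River Crossing | Carter  


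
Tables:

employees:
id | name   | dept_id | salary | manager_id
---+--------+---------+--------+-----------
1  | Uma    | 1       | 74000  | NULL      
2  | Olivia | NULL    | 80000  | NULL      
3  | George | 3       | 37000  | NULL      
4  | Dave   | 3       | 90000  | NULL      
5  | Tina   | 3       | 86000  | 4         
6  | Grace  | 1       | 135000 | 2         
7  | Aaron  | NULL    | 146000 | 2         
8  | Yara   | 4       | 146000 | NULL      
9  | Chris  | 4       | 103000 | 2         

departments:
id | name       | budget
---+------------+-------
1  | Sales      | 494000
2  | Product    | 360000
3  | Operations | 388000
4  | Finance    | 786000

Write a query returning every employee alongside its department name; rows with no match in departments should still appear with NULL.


LEFT JOIN keeps every row from employees (the left table); where dept_id has no match in departments, the department columns become NULL. Walk through each employee:
  - employee 1 (Uma): dept_id=1 -> matches Sales
  - employee 2 (Olivia): dept_id=NULL, no match -> kept with NULL
  - employee 3 (George): dept_id=3 -> matches Operations
  - employee 4 (Dave): dept_id=3 -> matches Operations
  - employee 5 (Tina): dept_id=3 -> matches Operations
  - employee 6 (Grace): dept_id=1 -> matches Sales
  - employee 7 (Aaron): dept_id=NULL, no match -> kept with NULL
  - employee 8 (Yara): dept_id=4 -> matches Finance
  - employee 9 (Chris): dept_id=4 -> matches Finance
All 9 rows appear; 2 have NULL department.

SQL:
SELECT a.name, b.name AS department
FROM employees a
LEFT JOIN departments b ON a.dept_id = b.id

Result:
name   | department
-------+-----------
Uma    | Sales     
Olivia | NULL      
George | Operations
Dave   | Operations
Tina   | Operations
Grace  | Sales     
Aaron  | NULL      
Yara   | Finance   
Chris  | Finance   


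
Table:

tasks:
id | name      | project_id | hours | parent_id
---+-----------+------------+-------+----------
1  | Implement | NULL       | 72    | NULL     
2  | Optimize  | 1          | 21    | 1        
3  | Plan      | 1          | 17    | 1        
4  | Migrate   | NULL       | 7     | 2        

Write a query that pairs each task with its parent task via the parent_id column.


This is a self-join: tasks is joined to a second copy of itself, matching each row's parent_id to another row's id. Use LEFT JOIN so rows with parent_id=NULL are kept.
  - task 1 (Implement): parent_id=NULL -> NULL
  - task 2 (Optimize): parent_id=1 -> Implement
  - task 3 (Plan): parent_id=1 -> Implement
  - task 4 (Migrate): parent_id=2 -> Optimize

SQL:
SELECT a.name AS item, b.name AS parent
FROM tasks a
LEFT JOIN tasks b ON a.parent_id = b.id

Result:
item      | parent   
----------+----------
Implement | NULL     
Optimize  | Implement
Plan      | Implement
Migrate   | Optimize 


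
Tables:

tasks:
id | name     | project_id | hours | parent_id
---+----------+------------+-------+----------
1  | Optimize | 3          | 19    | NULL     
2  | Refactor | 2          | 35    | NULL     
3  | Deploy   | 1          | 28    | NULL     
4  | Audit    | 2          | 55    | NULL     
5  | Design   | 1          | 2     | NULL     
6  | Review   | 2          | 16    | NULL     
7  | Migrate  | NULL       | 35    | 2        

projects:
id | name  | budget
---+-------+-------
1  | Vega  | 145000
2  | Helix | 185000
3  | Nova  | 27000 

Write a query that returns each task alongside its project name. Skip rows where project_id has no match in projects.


INNER JOIN keeps only tasks rows whose project_id matches an id in projects. Walk through each task:
  - task 1 (Optimize): project_id=3 -> matches Nova
  - task 2 (Refactor): project_id=2 -> matches Helix
  - task 3 (Deploy): project_id=1 -> matches Vega
  - task 4 (Audit): project_id=2 -> matches Helix
  - task 5 (Design): project_id=1 -> matches Vega
  - task 6 (Review): project_id=2 -> matches Helix
  - task 7 (Migrate): project_id=NULL, no match -> dropped
So 1 of 7 rows is dropped.

SQL:
SELECT a.name, b.name AS project
FROM tasks a
INNER JOIN projects b ON a.project_id = b.id

Result:
name     | project
---------+--------
Optimize | Nova   
Refactor | Helix  
Deploy   | Vega   
Audit    | Helix  
Design   | Vega   
Review   | Helix  


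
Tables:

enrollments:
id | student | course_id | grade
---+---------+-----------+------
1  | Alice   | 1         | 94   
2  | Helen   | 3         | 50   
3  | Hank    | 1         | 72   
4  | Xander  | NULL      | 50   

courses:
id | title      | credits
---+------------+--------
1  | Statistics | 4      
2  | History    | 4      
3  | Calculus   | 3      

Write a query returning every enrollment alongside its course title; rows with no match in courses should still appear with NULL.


LEFT JOIN keeps every row from enrollments (the left table); where course_id has no match in courses, the course columns become NULL. Walk through each enrollment:
  - enrollment 1 (Alice): course_id=1 -> matches Statistics
  - enrollment 2 (Helen): course_id=3 -> matches Calculus
  - enrollment 3 (Hank): course_id=1 -> matches Statistics
  - enrollment 4 (Xander): course_id=NULL, no match -> kept with NULL
All 4 rows appear; 1 has NULL course.

SQL:
SELECT a.student, b.title AS course
FROM enrollments a
LEFT JOIN courses b ON a.course_id = b.id

Result:
student | course    
--------+-----------
Alice   | Statistics
Helen   | Calculus  
Hank    | Statistics
Xander  | NULL      


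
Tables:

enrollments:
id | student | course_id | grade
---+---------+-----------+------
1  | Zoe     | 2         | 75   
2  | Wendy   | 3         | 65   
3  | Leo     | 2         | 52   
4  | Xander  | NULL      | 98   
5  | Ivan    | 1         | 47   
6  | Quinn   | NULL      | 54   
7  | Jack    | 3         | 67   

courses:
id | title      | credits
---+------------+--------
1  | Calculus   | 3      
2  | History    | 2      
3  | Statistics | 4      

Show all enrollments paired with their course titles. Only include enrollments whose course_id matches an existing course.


INNER JOIN keeps only enrollments rows whose course_id matches an id in courses. Walk through each enrollment:
  - enrollment 1 (Zoe): course_id=2 -> matches History
  - enrollment 2 (Wendy): course_id=3 -> matches Statistics
  - enrollment 3 (Leo): course_id=2 -> matches History
  - enrollment 4 (Xander): course_id=NULL, no match -> dropped
  - enrollment 5 (Ivan): course_id=1 -> matches Calculus
  - enrollment 6 (Quinn): course_id=NULL, no match -> dropped
  - enrollment 7 (Jack): course_id=3 -> matches Statistics
So 2 of 7 rows are dropped.

SQL:
SELECT a.student, b.title AS course
FROM enrollments a
INNER JOIN courses b ON a.course_id = b.id

Result:
student | course    
--------+-----------
Zoe     | History   
Wendy   | Statistics
Leo     | History   
Ivan    | Calculus  
Jack    | Statistics


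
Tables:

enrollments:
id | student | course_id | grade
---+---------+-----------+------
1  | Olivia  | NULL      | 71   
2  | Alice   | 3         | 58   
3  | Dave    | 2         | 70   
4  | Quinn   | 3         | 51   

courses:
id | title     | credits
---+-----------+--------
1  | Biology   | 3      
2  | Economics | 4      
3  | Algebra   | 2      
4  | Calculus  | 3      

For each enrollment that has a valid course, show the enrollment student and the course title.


INNER JOIN keeps only enrollments rows whose course_id matches an id in courses. Walk through each enrollment:
  - enrollment 1 (Olivia): course_id=NULL, no match -> dropped
  - enrollment 2 (Alice): course_id=3 -> matches Algebra
  - enrollment 3 (Dave): course_id=2 -> matches Economics
  - enrollment 4 (Quinn): course_id=3 -> matches Algebra
So 1 of 4 rows is dropped.

SQL:
SELECT a.student, b.title AS course
FROM enrollments a
INNER JOIN courses b ON a.course_id = b.id

Result:
student | course   
--------+----------
Alice   | Algebra  
Dave    | Economics
Quinn   | Algebra  


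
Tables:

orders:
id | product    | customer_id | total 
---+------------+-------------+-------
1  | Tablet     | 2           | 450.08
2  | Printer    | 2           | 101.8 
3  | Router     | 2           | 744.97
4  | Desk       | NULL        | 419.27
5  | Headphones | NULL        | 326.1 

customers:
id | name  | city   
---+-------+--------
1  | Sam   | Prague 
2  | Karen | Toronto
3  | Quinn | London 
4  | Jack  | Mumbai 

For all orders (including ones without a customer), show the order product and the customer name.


LEFT JOIN keeps every row from orders (the left table); where customer_id has no match in customers, the customer columns become NULL. Walk through each order:
  - order 1 (Tablet): customer_id=2 -> matches Karen
  - order 2 (Printer): customer_id=2 -> matches Karen
  - order 3 (Router): customer_id=2 -> matches Karen
  - order 4 (Desk): customer_id=NULL, no match -> kept with NULL
  - order 5 (Headphones): customer_id=NULL, no match -> kept with NULL
All 5 rows appear; 2 have NULL customer.

SQL:
SELECT a.product, b.name AS customer
FROM orders a
LEFT JOIN customers b ON a.customer_id = b.id

Result:
product    | customer
-----------+---------
Tablet     | Karen   
Printer    | Karen   
Router     | Karen   
Desk       | NULL    
Headphones | NULL    


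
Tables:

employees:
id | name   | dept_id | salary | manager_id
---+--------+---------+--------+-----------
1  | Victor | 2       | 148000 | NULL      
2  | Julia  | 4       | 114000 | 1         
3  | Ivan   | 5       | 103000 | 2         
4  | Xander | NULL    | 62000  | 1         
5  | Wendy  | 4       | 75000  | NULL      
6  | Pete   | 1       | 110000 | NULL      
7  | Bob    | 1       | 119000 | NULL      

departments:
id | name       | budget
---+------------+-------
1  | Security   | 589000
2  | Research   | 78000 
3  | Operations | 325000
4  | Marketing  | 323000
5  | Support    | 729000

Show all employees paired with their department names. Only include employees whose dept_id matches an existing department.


INNER JOIN keeps only employees rows whose dept_id matches an id in departments. Walk through each employee:
  - employee 1 (Victor): dept_id=2 -> matches Research
  - employee 2 (Julia): dept_id=4 -> matches Marketing
  - employee 3 (Ivan): dept_id=5 -> matches Support
  - employee 4 (Xander): dept_id=NULL, no match -> dropped
  - employee 5 (Wendy): dept_id=4 -> matches Marketing
  - employee 6 (Pete): dept_id=1 -> matches Security
  - employee 7 (Bob): dept_id=1 -> matches Security
So 1 of 7 rows is dropped.

SQL:
SELECT a.name, b.name AS department
FROM employees a
INNER JOIN departments b ON a.dept_id = b.id

Result:
name   | department
-------+-----------
Victor | Research  
Julia  | Marketing 
Ivan   | Support   
Wendy  | Marketing 
Pete   | Security  
Bob    | Security  


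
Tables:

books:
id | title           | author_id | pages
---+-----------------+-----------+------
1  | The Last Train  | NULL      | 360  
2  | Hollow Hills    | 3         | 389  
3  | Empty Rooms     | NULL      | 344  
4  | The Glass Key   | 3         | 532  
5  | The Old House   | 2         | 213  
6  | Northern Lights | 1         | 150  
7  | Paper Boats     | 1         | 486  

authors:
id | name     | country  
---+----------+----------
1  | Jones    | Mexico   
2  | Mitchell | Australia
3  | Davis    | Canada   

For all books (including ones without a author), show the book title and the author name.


LEFT JOIN keeps every row from books (the left table); where author_id has no match in authors, the author columns become NULL. Walk through each book:
  - book 1 (The Last Train): author_id=NULL, no match -> kept with NULL
  - book 2 (Hollow Hills): author_id=3 -> matches Davis
  - book 3 (Empty Rooms): author_id=NULL, no match -> kept with NULL
  - book 4 (The Glass Key): author_id=3 -> matches Davis
  - book 5 (The Old House): author_id=2 -> matches Mitchell
  - book 6 (Northern Lights): author_id=1 -> matches Jones
  - book 7 (Paper Boats): author_id=1 -> matches Jones
All 7 rows appear; 2 have NULL author.

SQL:
SELECT a.title, b.name AS author
FROM books a
LEFT JOIN authors b ON a.author_id = b.id

Result:
title           | author  
----------------+---------
The Last Train  | NULL    
Hollow Hills    | Davis   
Empty Rooms     | NULL    
The Glass Key   | Davis   
The Old House   | Mitchell
Northern Lights | Jones   
Paper Boats     | Jones   


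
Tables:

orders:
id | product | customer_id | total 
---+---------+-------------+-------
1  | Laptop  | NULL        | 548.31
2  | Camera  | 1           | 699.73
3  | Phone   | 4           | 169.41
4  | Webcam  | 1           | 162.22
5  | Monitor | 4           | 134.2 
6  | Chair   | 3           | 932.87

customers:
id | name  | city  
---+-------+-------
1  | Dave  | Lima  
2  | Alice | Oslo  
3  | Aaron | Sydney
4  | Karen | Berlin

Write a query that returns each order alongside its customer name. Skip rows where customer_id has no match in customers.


INNER JOIN keeps only orders rows whose customer_id matches an id in customers. Walk through each order:
  - order 1 (Laptop): customer_id=NULL, no match -> dropped
  - order 2 (Camera): customer_id=1 -> matches Dave
  - order 3 (Phone): customer_id=4 -> matches Karen
  - order 4 (Webcam): customer_id=1 -> matches Dave
  - order 5 (Monitor): customer_id=4 -> matches Karen
  - order 6 (Chair): customer_id=3 -> matches Aaron
So 1 of 6 rows is dropped.

SQL:
SELECT a.product, b.name AS customer
FROM orders a
INNER JOIN customers b ON a.customer_id = b.id

Result:
product | customer
--------+---------
Camera  | Dave    
Phone   | Karen   
Webcam  | Dave    
Monitor | Karen   
Chair   | Aaron   


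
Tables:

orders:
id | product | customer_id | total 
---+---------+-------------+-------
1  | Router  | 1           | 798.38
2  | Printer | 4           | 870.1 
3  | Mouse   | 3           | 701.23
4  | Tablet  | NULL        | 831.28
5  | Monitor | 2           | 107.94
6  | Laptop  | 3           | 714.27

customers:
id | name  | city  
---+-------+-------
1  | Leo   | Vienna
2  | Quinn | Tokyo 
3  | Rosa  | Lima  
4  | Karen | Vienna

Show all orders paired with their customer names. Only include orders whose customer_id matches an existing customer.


INNER JOIN keeps only orders rows whose customer_id matches an id in customers. Walk through each order:
  - order 1 (Router): customer_id=1 -> matches Leo
  - order 2 (Printer): customer_id=4 -> matches Karen
  - order 3 (Mouse): customer_id=3 -> matches Rosa
  - order 4 (Tablet): customer_id=NULL, no match -> dropped
  - order 5 (Monitor): customer_id=2 -> matches Quinn
  - order 6 (Laptop): customer_id=3 -> matches Rosa
So 1 of 6 rows is dropped.

SQL:
SELECT a.product, b.name AS customer
FROM orders a
INNER JOIN customers b ON a.customer_id = b.id

Result:
product | customer
--------+---------
Router  | Leo     
Printer | Karen   
Mouse   | Rosa    
Monitor | Quinn   
Laptop  | Rosa    


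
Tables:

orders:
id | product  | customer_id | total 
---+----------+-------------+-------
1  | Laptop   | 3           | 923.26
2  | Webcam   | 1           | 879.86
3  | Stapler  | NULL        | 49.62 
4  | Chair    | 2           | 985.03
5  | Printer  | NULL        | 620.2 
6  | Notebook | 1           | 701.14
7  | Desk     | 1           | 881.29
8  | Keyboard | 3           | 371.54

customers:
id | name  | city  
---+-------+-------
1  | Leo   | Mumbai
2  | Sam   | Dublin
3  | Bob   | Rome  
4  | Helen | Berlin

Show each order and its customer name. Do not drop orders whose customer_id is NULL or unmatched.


LEFT JOIN keeps every row from orders (the left table); where customer_id has no match in customers, the customer columns become NULL. Walk through each order:
  - order 1 (Laptop): customer_id=3 -> matches Bob
  - order 2 (Webcam): customer_id=1 -> matches Leo
  - order 3 (Stapler): customer_id=NULL, no match -> kept with NULL
  - order 4 (Chair): customer_id=2 -> matches Sam
  - order 5 (Printer): customer_id=NULL, no match -> kept with NULL
  - order 6 (Notebook): customer_id=1 -> matches Leo
  - order 7 (Desk): customer_id=1 -> matches Leo
  - order 8 (Keyboard): customer_id=3 -> matches Bob
All 8 rows appear; 2 have NULL customer.

SQL:
SELECT a.product, b.name AS customer
FROM orders a
LEFT JOIN customers b ON a.customer_id = b.id

Result:
product  | customer
---------+---------
Laptop   | Bob     
Webcam   | Leo     
Stapler  | NULL    
Chair    | Sam     
Printer  | NULL    
Notebook | Leo     
Desk     | Leo     
Keyboard | Bob     


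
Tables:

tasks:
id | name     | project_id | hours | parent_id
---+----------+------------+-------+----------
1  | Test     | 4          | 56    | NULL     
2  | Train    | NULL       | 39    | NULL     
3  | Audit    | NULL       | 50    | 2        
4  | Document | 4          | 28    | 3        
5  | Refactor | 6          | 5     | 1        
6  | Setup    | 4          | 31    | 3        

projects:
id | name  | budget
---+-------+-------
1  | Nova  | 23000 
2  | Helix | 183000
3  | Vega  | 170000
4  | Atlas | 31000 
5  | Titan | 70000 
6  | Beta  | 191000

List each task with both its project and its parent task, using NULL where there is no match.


Two LEFT JOINs from the same base table tasks: one to projects via project_id, one to tasks itself via parent_id. Both are LEFT so every task is preserved.
Match against projects:
  - task 1 (Test): project_id=4 -> matches Atlas
  - task 2 (Train): project_id=NULL, no match -> kept with NULL
  - task 3 (Audit): project_id=NULL, no match -> kept with NULL
  - task 4 (Document): project_id=4 -> matches Atlas
  - task 5 (Refactor): project_id=6 -> matches Beta
  - task 6 (Setup): project_id=4 -> matches Atlas
Match against tasks (self):
  - task 1 (Test): parent_id=NULL -> NULL
  - task 2 (Train): parent_id=NULL -> NULL
  - task 3 (Audit): parent_id=2 -> Train
  - task 4 (Document): parent_id=3 -> Audit
  - task 5 (Refactor): parent_id=1 -> Test
  - task 6 (Setup): parent_id=3 -> Audit

SQL:
SELECT a.name, b.name AS project, c.name AS parent
FROM tasks a
LEFT JOIN projects b ON a.project_id = b.id
LEFT JOIN tasks c ON a.parent_id = c.id

Result:
name     | project | parent
---------+---------+-------
Test     | Atlas   | NULL  
Train    | NULL    | NULL  
Audit    | NULL    | Train 
Document | Atlas   | Audit 
Refactor | Beta    | Test  
Setup    | Atlas   | Audit 
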